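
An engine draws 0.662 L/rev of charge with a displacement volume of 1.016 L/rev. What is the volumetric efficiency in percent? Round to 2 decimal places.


eta_v = (V_actual / V_disp) * 100
Ratio = 0.662 / 1.016 = 0.6516
eta_v = 0.6516 * 100 = 65.16%


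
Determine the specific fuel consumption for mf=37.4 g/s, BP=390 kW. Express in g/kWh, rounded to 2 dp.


SFC = (mf / BP) * 3600
Rate = 37.4 / 390 = 0.095897 g/(s*kW)
SFC = 0.095897 * 3600 = 345.23 g/kWh


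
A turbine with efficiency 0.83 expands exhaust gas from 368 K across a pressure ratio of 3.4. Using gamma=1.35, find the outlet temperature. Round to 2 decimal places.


T_out = T_in * (1 - eta * (1 - PR^(-(gamma-1)/gamma)))
Exponent = -(1.35-1)/1.35 = -0.25925926
PR^exp = 3.4^(-0.25925926) = 0.72813041
Factor = 1 - 0.83*(1 - 0.72813041) = 0.77434824
T_out = 368 * 0.77434824 = 284.96 K


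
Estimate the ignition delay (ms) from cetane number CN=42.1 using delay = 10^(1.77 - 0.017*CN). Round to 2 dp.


delay = 10^(1.77 - 0.017*CN)
Exponent = 1.77 - 0.017*42.1 = 1.0543
delay = 10^1.0543 = 11.33 ms


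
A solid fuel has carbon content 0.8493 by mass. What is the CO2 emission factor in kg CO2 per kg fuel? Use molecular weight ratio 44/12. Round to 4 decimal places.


EF = C_frac * (M_CO2 / M_C)
EF = 0.8493 * (44/12)
EF = 0.8493 * 3.666667 = 3.1141 kg_CO2/kg_fuel


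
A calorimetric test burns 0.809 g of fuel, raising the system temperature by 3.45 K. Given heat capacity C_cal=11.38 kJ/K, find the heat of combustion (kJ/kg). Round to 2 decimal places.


Hc = C_cal * delta_T / m_fuel
Q_released = 11.38 * 3.45 = 39.2610 kJ
m_fuel = 0.809 g = 0.809/1000 kg = 0.000809 kg
Hc = 39.2610 / 0.000809 = 48530.28 kJ/kg


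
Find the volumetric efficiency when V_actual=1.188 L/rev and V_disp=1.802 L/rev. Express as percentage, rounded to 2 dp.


eta_v = (V_actual / V_disp) * 100
Ratio = 1.188 / 1.802 = 0.6593
eta_v = 0.6593 * 100 = 65.93%


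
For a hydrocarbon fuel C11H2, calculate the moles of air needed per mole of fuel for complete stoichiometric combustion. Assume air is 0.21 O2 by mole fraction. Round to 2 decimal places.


Balanced combustion: C11H2 + 11.5 O2 -> 11 CO2 + 1 H2O
O2 needed = C + H/4 = 11 + 2/4 = 11.50 moles
Air moles = O2 / 0.21 = 11.50 / 0.21 = 54.76 moles air


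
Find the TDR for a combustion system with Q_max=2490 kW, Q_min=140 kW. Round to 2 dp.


TDR = Q_max / Q_min
TDR = 2490 / 140 = 17.79


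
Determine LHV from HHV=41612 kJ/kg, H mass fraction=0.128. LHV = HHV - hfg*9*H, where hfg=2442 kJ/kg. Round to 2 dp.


LHV = HHV - hfg * 9 * H
Water correction = 2442 * 9 * 0.128 = 2813.184 kJ/kg
LHV = 41612 - 2813.184 = 38798.82 kJ/kg


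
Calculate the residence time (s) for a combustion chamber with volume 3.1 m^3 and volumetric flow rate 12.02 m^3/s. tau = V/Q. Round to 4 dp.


tau = V / Q_flow
tau = 3.1 / 12.02 = 0.2579 s


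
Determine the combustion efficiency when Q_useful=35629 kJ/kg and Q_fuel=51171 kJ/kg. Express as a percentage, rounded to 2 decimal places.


Efficiency = (Q_useful / Q_fuel) * 100
Efficiency = (35629 / 51171) * 100
Efficiency = 0.6963 * 100 = 69.63%


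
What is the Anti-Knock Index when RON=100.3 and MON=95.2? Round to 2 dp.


AKI = (RON + MON) / 2
AKI = (100.3 + 95.2) / 2
AKI = 195.5 / 2 = 97.75


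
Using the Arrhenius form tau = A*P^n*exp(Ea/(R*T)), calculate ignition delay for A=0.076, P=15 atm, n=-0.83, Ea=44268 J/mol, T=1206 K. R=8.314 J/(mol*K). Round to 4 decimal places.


tau = A * P^n * exp(Ea/(R*T))
P^n = 15^(-0.83) = 0.10564386
Ea/(R*T) = 44268/(8.314*1206) = 4.415019
exp(Ea/(R*T)) = 82.683409
tau = 0.076 * 0.10564386 * 82.683409 = 0.6639 ms


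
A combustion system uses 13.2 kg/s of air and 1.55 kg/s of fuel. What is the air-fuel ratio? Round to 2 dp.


AFR = m_air / m_fuel
AFR = 13.2 / 1.55 = 8.52


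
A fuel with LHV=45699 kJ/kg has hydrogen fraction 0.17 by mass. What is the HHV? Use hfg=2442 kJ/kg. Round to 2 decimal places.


HHV = LHV + hfg * 9 * H
Water addition = 2442 * 9 * 0.17 = 3736.260 kJ/kg
HHV = 45699 + 3736.260 = 49435.26 kJ/kg


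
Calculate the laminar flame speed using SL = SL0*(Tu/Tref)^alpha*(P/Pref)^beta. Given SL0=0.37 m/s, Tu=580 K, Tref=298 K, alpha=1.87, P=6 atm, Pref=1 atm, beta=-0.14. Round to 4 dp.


SL = SL0 * (Tu/Tref)^alpha * (P/Pref)^beta
T ratio = 580/298 = 1.94630872
(T ratio)^alpha = 1.94630872^1.87 = 3.473969
(P/Pref)^beta = 6^(-0.14) = 0.778142
SL = 0.37 * 3.473969 * 0.778142 = 1.0002 m/s


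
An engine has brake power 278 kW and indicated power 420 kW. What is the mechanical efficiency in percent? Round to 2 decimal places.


eta_mech = (BP / IP) * 100
Ratio = 278 / 420 = 0.6619
eta_mech = 0.6619 * 100 = 66.19%


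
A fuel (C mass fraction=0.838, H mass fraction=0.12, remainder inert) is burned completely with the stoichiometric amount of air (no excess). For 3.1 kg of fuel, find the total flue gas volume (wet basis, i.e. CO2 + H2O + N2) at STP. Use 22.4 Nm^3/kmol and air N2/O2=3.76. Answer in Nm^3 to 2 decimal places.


Per kg fuel: CO2 = (C/12 kmol)*22.4 = (0.838/12)*22.4 = 1.56427 Nm^3
Per kg fuel: H2O = (H/2 kmol)*22.4 = (0.12/2)*22.4 = 1.34400 Nm^3
O2 needed per kg fuel = C/12 + H/4 = 0.838/12 + 0.12/4 = 0.09983333 kmol
Per kg fuel: N2 = O2*3.76*22.4 = 0.09983333*3.76*22.4 = 8.40836 Nm^3
Total per kg = 1.56427 + 1.34400 + 8.40836 = 11.31663 Nm^3
Total = 11.31663 * 3.1 = 35.08 Nm^3


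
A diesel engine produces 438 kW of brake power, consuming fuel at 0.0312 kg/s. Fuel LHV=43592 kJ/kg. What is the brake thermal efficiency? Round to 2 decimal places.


eta_BTE = (BP / (mf * LHV)) * 100
Denominator = 0.0312 * 43592 = 1360.0704 kW
eta_BTE = (438 / 1360.0704) * 100 = 32.20%


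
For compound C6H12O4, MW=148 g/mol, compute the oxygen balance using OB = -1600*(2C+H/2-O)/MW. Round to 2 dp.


OB = -1600 * (2C + H/2 - O) / MW
Inner = 2*6 + 12/2 - 4 = 14.00
OB = -1600 * 14.00 / 148 = -151.35%


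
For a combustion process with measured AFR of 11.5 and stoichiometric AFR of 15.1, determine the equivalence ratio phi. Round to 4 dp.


phi = AFR_stoich / AFR_actual
phi = 15.1 / 11.5 = 1.3130


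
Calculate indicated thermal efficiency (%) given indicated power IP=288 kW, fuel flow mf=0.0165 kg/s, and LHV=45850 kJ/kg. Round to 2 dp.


eta_ith = (IP / (mf * LHV)) * 100
Denominator = 0.0165 * 45850 = 756.5250 kW
eta_ith = (288 / 756.5250) * 100 = 38.07%


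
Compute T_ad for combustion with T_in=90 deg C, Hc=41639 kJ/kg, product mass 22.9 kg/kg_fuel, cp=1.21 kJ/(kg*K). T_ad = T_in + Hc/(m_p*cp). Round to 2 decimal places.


T_ad = T_in + Hc / (m_p * cp)
Denominator = 22.9 * 1.21 = 27.7090
Temperature rise = 41639 / 27.7090 = 1502.72 K
T_ad = 90 + 1502.72 = 1592.72 deg C


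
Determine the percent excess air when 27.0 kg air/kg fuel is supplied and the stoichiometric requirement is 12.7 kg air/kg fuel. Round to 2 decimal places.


Excess air = actual - stoichiometric = 27.0 - 12.7 = 14.30 kg/kg fuel
Excess air % = (excess / stoich) * 100 = (14.30 / 12.7) * 100 = 112.60%


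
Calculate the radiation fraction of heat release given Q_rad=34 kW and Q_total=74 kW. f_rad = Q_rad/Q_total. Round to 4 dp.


f_rad = Q_rad / Q_total
f_rad = 34 / 74 = 0.4595


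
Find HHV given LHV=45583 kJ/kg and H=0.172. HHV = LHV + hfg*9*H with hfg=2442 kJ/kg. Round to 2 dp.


HHV = LHV + hfg * 9 * H
Water addition = 2442 * 9 * 0.172 = 3780.216 kJ/kg
HHV = 45583 + 3780.216 = 49363.22 kJ/kg


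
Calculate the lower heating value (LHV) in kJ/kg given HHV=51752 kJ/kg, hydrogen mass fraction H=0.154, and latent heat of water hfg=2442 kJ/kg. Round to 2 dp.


LHV = HHV - hfg * 9 * H
Water correction = 2442 * 9 * 0.154 = 3384.612 kJ/kg
LHV = 51752 - 3384.612 = 48367.39 kJ/kg


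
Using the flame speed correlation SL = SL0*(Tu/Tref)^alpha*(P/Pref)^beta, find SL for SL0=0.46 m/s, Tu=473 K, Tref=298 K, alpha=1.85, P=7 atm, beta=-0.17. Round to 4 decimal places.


SL = SL0 * (Tu/Tref)^alpha * (P/Pref)^beta
T ratio = 473/298 = 1.58724832
(T ratio)^alpha = 1.58724832^1.85 = 2.350677
(P/Pref)^beta = 7^(-0.17) = 0.718345
SL = 0.46 * 2.350677 * 0.718345 = 0.7768 m/s


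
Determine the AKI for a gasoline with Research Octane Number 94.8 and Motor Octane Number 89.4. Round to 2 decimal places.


AKI = (RON + MON) / 2
AKI = (94.8 + 89.4) / 2
AKI = 184.2 / 2 = 92.10


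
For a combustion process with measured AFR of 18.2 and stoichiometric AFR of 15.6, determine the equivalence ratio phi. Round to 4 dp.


phi = AFR_stoich / AFR_actual
phi = 15.6 / 18.2 = 0.8571


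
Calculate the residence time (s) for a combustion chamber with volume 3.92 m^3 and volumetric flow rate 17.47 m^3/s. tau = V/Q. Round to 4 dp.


tau = V / Q_flow
tau = 3.92 / 17.47 = 0.2244 s


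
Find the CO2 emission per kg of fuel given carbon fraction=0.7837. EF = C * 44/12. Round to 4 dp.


EF = C_frac * (M_CO2 / M_C)
EF = 0.7837 * (44/12)
EF = 0.7837 * 3.666667 = 2.8736 kg_CO2/kg_fuel


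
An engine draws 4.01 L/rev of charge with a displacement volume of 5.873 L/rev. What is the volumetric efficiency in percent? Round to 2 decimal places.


eta_v = (V_actual / V_disp) * 100
Ratio = 4.01 / 5.873 = 0.6828
eta_v = 0.6828 * 100 = 68.28%


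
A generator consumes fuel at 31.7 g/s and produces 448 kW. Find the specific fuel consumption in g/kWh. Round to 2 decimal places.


SFC = (mf / BP) * 3600
Rate = 31.7 / 448 = 0.070759 g/(s*kW)
SFC = 0.070759 * 3600 = 254.73 g/kWh


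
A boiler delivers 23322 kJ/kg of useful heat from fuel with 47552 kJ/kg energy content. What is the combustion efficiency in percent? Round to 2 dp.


Efficiency = (Q_useful / Q_fuel) * 100
Efficiency = (23322 / 47552) * 100
Efficiency = 0.4905 * 100 = 49.05%


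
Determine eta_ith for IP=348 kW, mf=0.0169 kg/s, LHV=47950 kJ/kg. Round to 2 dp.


eta_ith = (IP / (mf * LHV)) * 100
Denominator = 0.0169 * 47950 = 810.3550 kW
eta_ith = (348 / 810.3550) * 100 = 42.94%


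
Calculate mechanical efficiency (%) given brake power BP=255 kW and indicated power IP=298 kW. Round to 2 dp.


eta_mech = (BP / IP) * 100
Ratio = 255 / 298 = 0.8557
eta_mech = 0.8557 * 100 = 85.57%


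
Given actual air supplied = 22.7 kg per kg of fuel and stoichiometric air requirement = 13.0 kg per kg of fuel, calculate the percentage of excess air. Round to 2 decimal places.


Excess air = actual - stoichiometric = 22.7 - 13.0 = 9.70 kg/kg fuel
Excess air % = (excess / stoich) * 100 = (9.70 / 13.0) * 100 = 74.62%


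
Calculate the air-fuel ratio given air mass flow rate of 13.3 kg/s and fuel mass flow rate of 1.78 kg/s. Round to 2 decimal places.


AFR = m_air / m_fuel
AFR = 13.3 / 1.78 = 7.47


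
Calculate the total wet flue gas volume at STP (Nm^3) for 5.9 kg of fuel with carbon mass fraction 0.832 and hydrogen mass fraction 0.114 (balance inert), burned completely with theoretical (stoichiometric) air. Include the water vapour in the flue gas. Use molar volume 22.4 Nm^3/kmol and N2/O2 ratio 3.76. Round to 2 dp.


Per kg fuel: CO2 = (C/12 kmol)*22.4 = (0.832/12)*22.4 = 1.55307 Nm^3
Per kg fuel: H2O = (H/2 kmol)*22.4 = (0.114/2)*22.4 = 1.27680 Nm^3
O2 needed per kg fuel = C/12 + H/4 = 0.832/12 + 0.114/4 = 0.09783333 kmol
Per kg fuel: N2 = O2*3.76*22.4 = 0.09783333*3.76*22.4 = 8.23991 Nm^3
Total per kg = 1.55307 + 1.27680 + 8.23991 = 11.06978 Nm^3
Total = 11.06978 * 5.9 = 65.31 Nm^3


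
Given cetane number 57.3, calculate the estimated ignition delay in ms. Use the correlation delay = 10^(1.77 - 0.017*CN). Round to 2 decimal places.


delay = 10^(1.77 - 0.017*CN)
Exponent = 1.77 - 0.017*57.3 = 0.7959
delay = 10^0.7959 = 6.25 ms


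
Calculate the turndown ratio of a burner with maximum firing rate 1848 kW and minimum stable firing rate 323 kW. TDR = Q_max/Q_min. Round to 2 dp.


TDR = Q_max / Q_min
TDR = 1848 / 323 = 5.72


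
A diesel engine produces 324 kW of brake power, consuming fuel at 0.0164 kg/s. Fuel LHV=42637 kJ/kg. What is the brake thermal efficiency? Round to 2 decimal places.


eta_BTE = (BP / (mf * LHV)) * 100
Denominator = 0.0164 * 42637 = 699.2468 kW
eta_BTE = (324 / 699.2468) * 100 = 46.34%


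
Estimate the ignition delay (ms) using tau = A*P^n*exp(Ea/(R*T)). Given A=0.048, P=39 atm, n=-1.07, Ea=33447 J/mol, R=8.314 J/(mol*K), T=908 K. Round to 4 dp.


tau = A * P^n * exp(Ea/(R*T))
P^n = 39^(-1.07) = 0.01984088
Ea/(R*T) = 33447/(8.314*908) = 4.430587
exp(Ea/(R*T)) = 83.980727
tau = 0.048 * 0.01984088 * 83.980727 = 0.0800 ms


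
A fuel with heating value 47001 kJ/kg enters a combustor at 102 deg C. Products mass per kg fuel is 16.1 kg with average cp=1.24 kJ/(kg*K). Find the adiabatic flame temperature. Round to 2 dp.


T_ad = T_in + Hc / (m_p * cp)
Denominator = 16.1 * 1.24 = 19.9640
Temperature rise = 47001 / 19.9640 = 2354.29 K
T_ad = 102 + 2354.29 = 2456.29 deg C


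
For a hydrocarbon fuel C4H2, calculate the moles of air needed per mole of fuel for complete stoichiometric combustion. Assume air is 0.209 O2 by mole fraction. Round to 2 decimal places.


Balanced combustion: C4H2 + 4.5 O2 -> 4 CO2 + 1 H2O
O2 needed = C + H/4 = 4 + 2/4 = 4.50 moles
Air moles = O2 / 0.209 = 4.50 / 0.209 = 21.53 moles air


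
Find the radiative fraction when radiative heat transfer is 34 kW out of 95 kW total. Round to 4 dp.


f_rad = Q_rad / Q_total
f_rad = 34 / 95 = 0.3579


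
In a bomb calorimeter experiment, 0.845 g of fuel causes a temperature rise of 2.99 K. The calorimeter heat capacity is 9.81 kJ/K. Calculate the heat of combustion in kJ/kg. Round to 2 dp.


Hc = C_cal * delta_T / m_fuel
Q_released = 9.81 * 2.99 = 29.3319 kJ
m_fuel = 0.845 g = 0.845/1000 kg = 0.000845 kg
Hc = 29.3319 / 0.000845 = 34712.31 kJ/kg


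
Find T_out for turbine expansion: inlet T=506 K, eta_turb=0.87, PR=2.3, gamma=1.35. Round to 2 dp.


T_out = T_in * (1 - eta * (1 - PR^(-(gamma-1)/gamma)))
Exponent = -(1.35-1)/1.35 = -0.25925926
PR^exp = 2.3^(-0.25925926) = 0.80578413
Factor = 1 - 0.87*(1 - 0.80578413) = 0.83103219
T_out = 506 * 0.83103219 = 420.50 K


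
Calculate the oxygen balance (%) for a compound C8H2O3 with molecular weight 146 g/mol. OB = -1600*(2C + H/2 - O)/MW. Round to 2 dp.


OB = -1600 * (2C + H/2 - O) / MW
Inner = 2*8 + 2/2 - 3 = 14.00
OB = -1600 * 14.00 / 146 = -153.42%


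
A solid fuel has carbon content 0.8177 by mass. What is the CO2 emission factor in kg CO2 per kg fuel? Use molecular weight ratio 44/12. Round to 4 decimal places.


EF = C_frac * (M_CO2 / M_C)
EF = 0.8177 * (44/12)
EF = 0.8177 * 3.666667 = 2.9982 kg_CO2/kg_fuel


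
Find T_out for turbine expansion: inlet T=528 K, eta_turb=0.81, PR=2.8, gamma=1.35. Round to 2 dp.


T_out = T_in * (1 - eta * (1 - PR^(-(gamma-1)/gamma)))
Exponent = -(1.35-1)/1.35 = -0.25925926
PR^exp = 2.8^(-0.25925926) = 0.76572026
Factor = 1 - 0.81*(1 - 0.76572026) = 0.81023341
T_out = 528 * 0.81023341 = 427.80 K


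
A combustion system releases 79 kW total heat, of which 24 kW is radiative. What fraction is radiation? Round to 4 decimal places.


f_rad = Q_rad / Q_total
f_rad = 24 / 79 = 0.3038


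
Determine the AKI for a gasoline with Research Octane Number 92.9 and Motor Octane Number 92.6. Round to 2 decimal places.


AKI = (RON + MON) / 2
AKI = (92.9 + 92.6) / 2
AKI = 185.5 / 2 = 92.75


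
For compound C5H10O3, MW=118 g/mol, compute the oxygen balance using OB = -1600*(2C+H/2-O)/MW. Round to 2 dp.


OB = -1600 * (2C + H/2 - O) / MW
Inner = 2*5 + 10/2 - 3 = 12.00
OB = -1600 * 12.00 / 118 = -162.71%


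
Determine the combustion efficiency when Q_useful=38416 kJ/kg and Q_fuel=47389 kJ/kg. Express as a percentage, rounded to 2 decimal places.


Efficiency = (Q_useful / Q_fuel) * 100
Efficiency = (38416 / 47389) * 100
Efficiency = 0.8107 * 100 = 81.07%


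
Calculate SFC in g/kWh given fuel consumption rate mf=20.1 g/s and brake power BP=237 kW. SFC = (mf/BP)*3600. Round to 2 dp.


SFC = (mf / BP) * 3600
Rate = 20.1 / 237 = 0.084810 g/(s*kW)
SFC = 0.084810 * 3600 = 305.32 g/kWh


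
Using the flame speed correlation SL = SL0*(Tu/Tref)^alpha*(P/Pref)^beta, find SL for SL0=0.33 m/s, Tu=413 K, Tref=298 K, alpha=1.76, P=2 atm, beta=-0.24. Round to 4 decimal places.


SL = SL0 * (Tu/Tref)^alpha * (P/Pref)^beta
T ratio = 413/298 = 1.38590604
(T ratio)^alpha = 1.38590604^1.76 = 1.776035
(P/Pref)^beta = 2^(-0.24) = 0.846745
SL = 0.33 * 1.776035 * 0.846745 = 0.4963 m/s


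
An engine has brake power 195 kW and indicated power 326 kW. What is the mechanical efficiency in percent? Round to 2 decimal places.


eta_mech = (BP / IP) * 100
Ratio = 195 / 326 = 0.5982
eta_mech = 0.5982 * 100 = 59.82%


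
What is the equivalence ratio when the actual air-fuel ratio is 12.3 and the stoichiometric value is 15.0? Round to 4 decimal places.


phi = AFR_stoich / AFR_actual
phi = 15.0 / 12.3 = 1.2195


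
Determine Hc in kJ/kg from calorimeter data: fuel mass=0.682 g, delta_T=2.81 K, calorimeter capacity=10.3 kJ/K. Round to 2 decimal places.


Hc = C_cal * delta_T / m_fuel
Q_released = 10.3 * 2.81 = 28.9430 kJ
m_fuel = 0.682 g = 0.682/1000 kg = 0.000682 kg
Hc = 28.9430 / 0.000682 = 42438.42 kJ/kg


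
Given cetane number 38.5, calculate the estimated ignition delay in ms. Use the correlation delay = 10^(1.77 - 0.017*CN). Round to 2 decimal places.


delay = 10^(1.77 - 0.017*CN)
Exponent = 1.77 - 0.017*38.5 = 1.1155
delay = 10^1.1155 = 13.05 ms


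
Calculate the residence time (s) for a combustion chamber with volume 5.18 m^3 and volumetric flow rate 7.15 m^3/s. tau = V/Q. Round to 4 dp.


tau = V / Q_flow
tau = 5.18 / 7.15 = 0.7245 s


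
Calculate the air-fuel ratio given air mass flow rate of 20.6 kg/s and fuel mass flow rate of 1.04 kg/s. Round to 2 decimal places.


AFR = m_air / m_fuel
AFR = 20.6 / 1.04 = 19.81


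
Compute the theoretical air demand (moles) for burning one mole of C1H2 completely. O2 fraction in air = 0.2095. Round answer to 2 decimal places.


Balanced combustion: C1H2 + 1.5 O2 -> 1 CO2 + 1 H2O
O2 needed = C + H/4 = 1 + 2/4 = 1.50 moles
Air moles = O2 / 0.2095 = 1.50 / 0.2095 = 7.16 moles air


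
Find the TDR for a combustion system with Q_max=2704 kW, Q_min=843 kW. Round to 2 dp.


TDR = Q_max / Q_min
TDR = 2704 / 843 = 3.21


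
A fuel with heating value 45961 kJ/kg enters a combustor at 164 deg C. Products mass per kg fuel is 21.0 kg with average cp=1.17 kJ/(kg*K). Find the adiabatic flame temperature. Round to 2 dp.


T_ad = T_in + Hc / (m_p * cp)
Denominator = 21.0 * 1.17 = 24.5700
Temperature rise = 45961 / 24.5700 = 1870.61 K
T_ad = 164 + 1870.61 = 2034.61 deg C


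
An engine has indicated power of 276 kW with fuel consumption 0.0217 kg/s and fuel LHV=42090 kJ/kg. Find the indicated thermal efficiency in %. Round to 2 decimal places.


eta_ith = (IP / (mf * LHV)) * 100
Denominator = 0.0217 * 42090 = 913.3530 kW
eta_ith = (276 / 913.3530) * 100 = 30.22%


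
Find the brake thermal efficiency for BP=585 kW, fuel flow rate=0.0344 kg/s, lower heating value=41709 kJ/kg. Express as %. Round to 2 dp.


eta_BTE = (BP / (mf * LHV)) * 100
Denominator = 0.0344 * 41709 = 1434.7896 kW
eta_BTE = (585 / 1434.7896) * 100 = 40.77%


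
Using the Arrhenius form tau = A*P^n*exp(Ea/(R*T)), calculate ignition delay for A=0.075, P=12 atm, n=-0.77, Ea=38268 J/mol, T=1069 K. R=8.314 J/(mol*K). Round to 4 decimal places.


tau = A * P^n * exp(Ea/(R*T))
P^n = 12^(-0.77) = 0.14758100
Ea/(R*T) = 38268/(8.314*1069) = 4.305742
exp(Ea/(R*T)) = 74.124222
tau = 0.075 * 0.14758100 * 74.124222 = 0.8204 ms


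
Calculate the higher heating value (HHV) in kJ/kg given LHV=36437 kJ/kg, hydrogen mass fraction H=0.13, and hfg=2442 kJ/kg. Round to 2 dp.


HHV = LHV + hfg * 9 * H
Water addition = 2442 * 9 * 0.13 = 2857.140 kJ/kg
HHV = 36437 + 2857.140 = 39294.14 kJ/kg


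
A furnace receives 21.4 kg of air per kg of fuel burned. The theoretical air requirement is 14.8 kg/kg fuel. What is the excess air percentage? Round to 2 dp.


Excess air = actual - stoichiometric = 21.4 - 14.8 = 6.60 kg/kg fuel
Excess air % = (excess / stoich) * 100 = (6.60 / 14.8) * 100 = 44.59%


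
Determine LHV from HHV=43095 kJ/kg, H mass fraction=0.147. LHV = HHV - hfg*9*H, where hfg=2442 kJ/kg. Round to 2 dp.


LHV = HHV - hfg * 9 * H
Water correction = 2442 * 9 * 0.147 = 3230.766 kJ/kg
LHV = 43095 - 3230.766 = 39864.23 kJ/kg


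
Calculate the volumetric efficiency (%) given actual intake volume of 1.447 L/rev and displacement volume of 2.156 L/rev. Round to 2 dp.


eta_v = (V_actual / V_disp) * 100
Ratio = 1.447 / 2.156 = 0.6712
eta_v = 0.6712 * 100 = 67.12%


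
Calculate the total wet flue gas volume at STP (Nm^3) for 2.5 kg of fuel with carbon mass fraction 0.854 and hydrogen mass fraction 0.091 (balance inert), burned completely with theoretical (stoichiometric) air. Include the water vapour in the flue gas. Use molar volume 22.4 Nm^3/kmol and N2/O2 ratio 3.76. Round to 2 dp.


Per kg fuel: CO2 = (C/12 kmol)*22.4 = (0.854/12)*22.4 = 1.59413 Nm^3
Per kg fuel: H2O = (H/2 kmol)*22.4 = (0.091/2)*22.4 = 1.01920 Nm^3
O2 needed per kg fuel = C/12 + H/4 = 0.854/12 + 0.091/4 = 0.09391667 kmol
Per kg fuel: N2 = O2*3.76*22.4 = 0.09391667*3.76*22.4 = 7.91004 Nm^3
Total per kg = 1.59413 + 1.01920 + 7.91004 = 10.52337 Nm^3
Total = 10.52337 * 2.5 = 26.31 Nm^3


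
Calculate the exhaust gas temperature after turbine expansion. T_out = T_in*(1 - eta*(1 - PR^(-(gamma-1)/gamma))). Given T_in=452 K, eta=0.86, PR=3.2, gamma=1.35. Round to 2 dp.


T_out = T_in * (1 - eta * (1 - PR^(-(gamma-1)/gamma)))
Exponent = -(1.35-1)/1.35 = -0.25925926
PR^exp = 3.2^(-0.25925926) = 0.73966521
Factor = 1 - 0.86*(1 - 0.73966521) = 0.77611208
T_out = 452 * 0.77611208 = 350.80 K


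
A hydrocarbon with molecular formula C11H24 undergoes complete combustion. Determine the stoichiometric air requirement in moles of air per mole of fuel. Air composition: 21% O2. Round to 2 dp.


Balanced combustion: C11H24 + 17 O2 -> 11 CO2 + 12 H2O
O2 needed = C + H/4 = 11 + 24/4 = 17.00 moles
Air moles = O2 / 0.21 = 17.00 / 0.21 = 80.95 moles air


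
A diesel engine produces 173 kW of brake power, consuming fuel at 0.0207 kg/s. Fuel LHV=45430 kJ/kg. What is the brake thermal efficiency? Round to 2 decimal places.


eta_BTE = (BP / (mf * LHV)) * 100
Denominator = 0.0207 * 45430 = 940.4010 kW
eta_BTE = (173 / 940.4010) * 100 = 18.40%


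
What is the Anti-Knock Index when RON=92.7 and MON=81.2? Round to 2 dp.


AKI = (RON + MON) / 2
AKI = (92.7 + 81.2) / 2
AKI = 173.9 / 2 = 86.95


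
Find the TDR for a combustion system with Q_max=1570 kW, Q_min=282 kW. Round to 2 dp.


TDR = Q_max / Q_min
TDR = 1570 / 282 = 5.57


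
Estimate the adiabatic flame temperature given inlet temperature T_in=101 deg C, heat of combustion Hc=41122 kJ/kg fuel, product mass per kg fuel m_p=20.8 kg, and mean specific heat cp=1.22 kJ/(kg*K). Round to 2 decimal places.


T_ad = T_in + Hc / (m_p * cp)
Denominator = 20.8 * 1.22 = 25.3760
Temperature rise = 41122 / 25.3760 = 1620.51 K
T_ad = 101 + 1620.51 = 1721.51 deg C


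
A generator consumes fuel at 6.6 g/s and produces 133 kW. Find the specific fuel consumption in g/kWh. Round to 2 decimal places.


SFC = (mf / BP) * 3600
Rate = 6.6 / 133 = 0.049624 g/(s*kW)
SFC = 0.049624 * 3600 = 178.65 g/kWh


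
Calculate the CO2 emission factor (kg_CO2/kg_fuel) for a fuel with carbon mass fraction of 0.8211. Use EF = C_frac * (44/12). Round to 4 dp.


EF = C_frac * (M_CO2 / M_C)
EF = 0.8211 * (44/12)
EF = 0.8211 * 3.666667 = 3.0107 kg_CO2/kg_fuel


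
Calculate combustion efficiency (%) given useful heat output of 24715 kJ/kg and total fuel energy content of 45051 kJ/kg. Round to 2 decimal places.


Efficiency = (Q_useful / Q_fuel) * 100
Efficiency = (24715 / 45051) * 100
Efficiency = 0.5486 * 100 = 54.86%


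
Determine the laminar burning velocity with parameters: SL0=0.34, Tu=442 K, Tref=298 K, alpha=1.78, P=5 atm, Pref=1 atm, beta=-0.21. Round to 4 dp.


SL = SL0 * (Tu/Tref)^alpha * (P/Pref)^beta
T ratio = 442/298 = 1.48322148
(T ratio)^alpha = 1.48322148^1.78 = 2.017189
(P/Pref)^beta = 5^(-0.21) = 0.713208
SL = 0.34 * 2.017189 * 0.713208 = 0.4891 m/s


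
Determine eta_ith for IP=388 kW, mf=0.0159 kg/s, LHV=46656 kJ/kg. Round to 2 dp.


eta_ith = (IP / (mf * LHV)) * 100
Denominator = 0.0159 * 46656 = 741.8304 kW
eta_ith = (388 / 741.8304) * 100 = 52.30%


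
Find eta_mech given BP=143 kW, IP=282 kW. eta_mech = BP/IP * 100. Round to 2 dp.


eta_mech = (BP / IP) * 100
Ratio = 143 / 282 = 0.5071
eta_mech = 0.5071 * 100 = 50.71%


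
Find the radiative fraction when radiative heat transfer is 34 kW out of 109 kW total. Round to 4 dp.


f_rad = Q_rad / Q_total
f_rad = 34 / 109 = 0.3119


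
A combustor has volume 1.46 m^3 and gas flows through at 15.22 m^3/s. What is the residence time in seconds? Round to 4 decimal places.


tau = V / Q_flow
tau = 1.46 / 15.22 = 0.0959 s


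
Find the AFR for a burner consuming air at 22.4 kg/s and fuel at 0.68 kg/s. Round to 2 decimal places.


AFR = m_air / m_fuel
AFR = 22.4 / 0.68 = 32.94


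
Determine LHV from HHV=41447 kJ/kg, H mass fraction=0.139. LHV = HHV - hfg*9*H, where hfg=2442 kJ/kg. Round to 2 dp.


LHV = HHV - hfg * 9 * H
Water correction = 2442 * 9 * 0.139 = 3054.942 kJ/kg
LHV = 41447 - 3054.942 = 38392.06 kJ/kg


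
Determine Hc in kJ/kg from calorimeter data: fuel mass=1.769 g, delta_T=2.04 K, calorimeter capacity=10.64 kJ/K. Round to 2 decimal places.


Hc = C_cal * delta_T / m_fuel
Q_released = 10.64 * 2.04 = 21.7056 kJ
m_fuel = 1.769 g = 1.769/1000 kg = 0.001769 kg
Hc = 21.7056 / 0.001769 = 12269.98 kJ/kg


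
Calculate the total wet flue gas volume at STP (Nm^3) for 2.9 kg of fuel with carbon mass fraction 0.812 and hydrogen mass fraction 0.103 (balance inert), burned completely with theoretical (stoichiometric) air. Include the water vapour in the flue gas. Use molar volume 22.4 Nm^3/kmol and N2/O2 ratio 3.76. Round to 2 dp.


Per kg fuel: CO2 = (C/12 kmol)*22.4 = (0.812/12)*22.4 = 1.51573 Nm^3
Per kg fuel: H2O = (H/2 kmol)*22.4 = (0.103/2)*22.4 = 1.15360 Nm^3
O2 needed per kg fuel = C/12 + H/4 = 0.812/12 + 0.103/4 = 0.09341667 kmol
Per kg fuel: N2 = O2*3.76*22.4 = 0.09341667*3.76*22.4 = 7.86793 Nm^3
Total per kg = 1.51573 + 1.15360 + 7.86793 = 10.53726 Nm^3
Total = 10.53726 * 2.9 = 30.56 Nm^3


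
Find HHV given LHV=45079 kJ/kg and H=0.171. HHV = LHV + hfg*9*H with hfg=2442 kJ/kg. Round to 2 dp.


HHV = LHV + hfg * 9 * H
Water addition = 2442 * 9 * 0.171 = 3758.238 kJ/kg
HHV = 45079 + 3758.238 = 48837.24 kJ/kg


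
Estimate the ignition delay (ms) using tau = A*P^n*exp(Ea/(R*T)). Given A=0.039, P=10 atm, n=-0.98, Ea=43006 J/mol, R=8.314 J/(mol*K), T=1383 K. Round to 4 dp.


tau = A * P^n * exp(Ea/(R*T))
P^n = 10^(-0.98) = 0.10471285
Ea/(R*T) = 43006/(8.314*1383) = 3.740217
exp(Ea/(R*T)) = 42.107145
tau = 0.039 * 0.10471285 * 42.107145 = 0.1720 ms


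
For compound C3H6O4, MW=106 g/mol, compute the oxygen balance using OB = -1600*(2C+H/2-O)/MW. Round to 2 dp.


OB = -1600 * (2C + H/2 - O) / MW
Inner = 2*3 + 6/2 - 4 = 5.00
OB = -1600 * 5.00 / 106 = -75.47%


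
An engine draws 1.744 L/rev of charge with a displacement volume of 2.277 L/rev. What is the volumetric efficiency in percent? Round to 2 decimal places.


eta_v = (V_actual / V_disp) * 100
Ratio = 1.744 / 2.277 = 0.7659
eta_v = 0.7659 * 100 = 76.59%


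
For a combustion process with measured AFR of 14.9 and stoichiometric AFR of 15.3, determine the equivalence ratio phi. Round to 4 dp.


phi = AFR_stoich / AFR_actual
phi = 15.3 / 14.9 = 1.0268


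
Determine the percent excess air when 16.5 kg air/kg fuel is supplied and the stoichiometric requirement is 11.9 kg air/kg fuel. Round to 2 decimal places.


Excess air = actual - stoichiometric = 16.5 - 11.9 = 4.60 kg/kg fuel
Excess air % = (excess / stoich) * 100 = (4.60 / 11.9) * 100 = 38.66%


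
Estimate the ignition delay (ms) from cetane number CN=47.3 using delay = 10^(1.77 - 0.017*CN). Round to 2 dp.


delay = 10^(1.77 - 0.017*CN)
Exponent = 1.77 - 0.017*47.3 = 0.9659
delay = 10^0.9659 = 9.24 ms


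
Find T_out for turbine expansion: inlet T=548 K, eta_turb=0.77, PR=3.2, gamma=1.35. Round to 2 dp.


T_out = T_in * (1 - eta * (1 - PR^(-(gamma-1)/gamma)))
Exponent = -(1.35-1)/1.35 = -0.25925926
PR^exp = 3.2^(-0.25925926) = 0.73966521
Factor = 1 - 0.77*(1 - 0.73966521) = 0.79954221
T_out = 548 * 0.79954221 = 438.15 K


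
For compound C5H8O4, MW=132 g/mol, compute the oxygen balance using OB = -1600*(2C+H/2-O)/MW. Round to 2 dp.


OB = -1600 * (2C + H/2 - O) / MW
Inner = 2*5 + 8/2 - 4 = 10.00
OB = -1600 * 10.00 / 132 = -121.21%


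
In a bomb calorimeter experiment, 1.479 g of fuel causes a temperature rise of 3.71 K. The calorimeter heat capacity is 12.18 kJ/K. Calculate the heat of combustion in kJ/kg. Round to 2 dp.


Hc = C_cal * delta_T / m_fuel
Q_released = 12.18 * 3.71 = 45.1878 kJ
m_fuel = 1.479 g = 1.479/1000 kg = 0.001479 kg
Hc = 45.1878 / 0.001479 = 30552.94 kJ/kg


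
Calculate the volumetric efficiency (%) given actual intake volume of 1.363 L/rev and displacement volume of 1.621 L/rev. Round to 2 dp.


eta_v = (V_actual / V_disp) * 100
Ratio = 1.363 / 1.621 = 0.8408
eta_v = 0.8408 * 100 = 84.08%


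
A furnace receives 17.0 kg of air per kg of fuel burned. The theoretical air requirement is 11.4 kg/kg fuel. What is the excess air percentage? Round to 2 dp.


Excess air = actual - stoichiometric = 17.0 - 11.4 = 5.60 kg/kg fuel
Excess air % = (excess / stoich) * 100 = (5.60 / 11.4) * 100 = 49.12%


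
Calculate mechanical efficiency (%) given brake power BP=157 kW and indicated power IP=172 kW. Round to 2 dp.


eta_mech = (BP / IP) * 100
Ratio = 157 / 172 = 0.9128
eta_mech = 0.9128 * 100 = 91.28%


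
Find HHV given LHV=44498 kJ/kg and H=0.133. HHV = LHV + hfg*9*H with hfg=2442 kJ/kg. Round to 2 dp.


HHV = LHV + hfg * 9 * H
Water addition = 2442 * 9 * 0.133 = 2923.074 kJ/kg
HHV = 44498 + 2923.074 = 47421.07 kJ/kg


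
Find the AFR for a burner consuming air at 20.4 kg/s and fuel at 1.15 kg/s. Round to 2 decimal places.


AFR = m_air / m_fuel
AFR = 20.4 / 1.15 = 17.74


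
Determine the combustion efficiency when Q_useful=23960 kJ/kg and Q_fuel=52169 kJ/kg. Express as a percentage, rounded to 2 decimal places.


Efficiency = (Q_useful / Q_fuel) * 100
Efficiency = (23960 / 52169) * 100
Efficiency = 0.4593 * 100 = 45.93%


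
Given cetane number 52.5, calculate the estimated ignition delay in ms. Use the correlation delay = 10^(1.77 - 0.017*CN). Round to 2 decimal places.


delay = 10^(1.77 - 0.017*CN)
Exponent = 1.77 - 0.017*52.5 = 0.8775
delay = 10^0.8775 = 7.54 ms


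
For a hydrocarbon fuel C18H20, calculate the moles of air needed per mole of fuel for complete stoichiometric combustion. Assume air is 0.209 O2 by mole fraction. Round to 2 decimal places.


Balanced combustion: C18H20 + 23 O2 -> 18 CO2 + 10 H2O
O2 needed = C + H/4 = 18 + 20/4 = 23.00 moles
Air moles = O2 / 0.209 = 23.00 / 0.209 = 110.05 moles air


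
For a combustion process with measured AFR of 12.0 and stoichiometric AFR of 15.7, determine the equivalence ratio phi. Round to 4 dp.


phi = AFR_stoich / AFR_actual
phi = 15.7 / 12.0 = 1.3083


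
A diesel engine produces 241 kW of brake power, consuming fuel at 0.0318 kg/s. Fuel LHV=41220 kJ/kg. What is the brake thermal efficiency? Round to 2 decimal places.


eta_BTE = (BP / (mf * LHV)) * 100
Denominator = 0.0318 * 41220 = 1310.7960 kW
eta_BTE = (241 / 1310.7960) * 100 = 18.39%


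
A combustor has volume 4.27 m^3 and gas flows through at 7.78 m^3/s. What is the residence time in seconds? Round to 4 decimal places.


tau = V / Q_flow
tau = 4.27 / 7.78 = 0.5488 s


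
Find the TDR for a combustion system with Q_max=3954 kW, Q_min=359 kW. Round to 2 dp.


TDR = Q_max / Q_min
TDR = 3954 / 359 = 11.01


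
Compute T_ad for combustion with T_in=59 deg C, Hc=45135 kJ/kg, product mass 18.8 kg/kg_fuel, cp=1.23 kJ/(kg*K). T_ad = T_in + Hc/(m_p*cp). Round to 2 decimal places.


T_ad = T_in + Hc / (m_p * cp)
Denominator = 18.8 * 1.23 = 23.1240
Temperature rise = 45135 / 23.1240 = 1951.87 K
T_ad = 59 + 1951.87 = 2010.87 deg C


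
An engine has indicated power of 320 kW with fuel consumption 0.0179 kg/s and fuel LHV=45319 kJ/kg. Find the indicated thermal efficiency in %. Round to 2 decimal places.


eta_ith = (IP / (mf * LHV)) * 100
Denominator = 0.0179 * 45319 = 811.2101 kW
eta_ith = (320 / 811.2101) * 100 = 39.45%


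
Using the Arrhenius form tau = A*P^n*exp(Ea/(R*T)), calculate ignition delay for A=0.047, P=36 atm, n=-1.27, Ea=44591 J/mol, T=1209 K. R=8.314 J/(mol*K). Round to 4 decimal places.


tau = A * P^n * exp(Ea/(R*T))
P^n = 36^(-1.27) = 0.01055591
Ea/(R*T) = 44591/(8.314*1209) = 4.436198
exp(Ea/(R*T)) = 84.453213
tau = 0.047 * 0.01055591 * 84.453213 = 0.0419 ms


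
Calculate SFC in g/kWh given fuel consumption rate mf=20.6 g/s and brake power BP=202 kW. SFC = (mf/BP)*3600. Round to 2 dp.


SFC = (mf / BP) * 3600
Rate = 20.6 / 202 = 0.101980 g/(s*kW)
SFC = 0.101980 * 3600 = 367.13 g/kWh


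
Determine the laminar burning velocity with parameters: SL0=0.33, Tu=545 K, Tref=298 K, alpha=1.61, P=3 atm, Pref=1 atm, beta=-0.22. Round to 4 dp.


SL = SL0 * (Tu/Tref)^alpha * (P/Pref)^beta
T ratio = 545/298 = 1.82885906
(T ratio)^alpha = 1.82885906^1.61 = 2.643079
(P/Pref)^beta = 3^(-0.22) = 0.785296
SL = 0.33 * 2.643079 * 0.785296 = 0.6849 m/s


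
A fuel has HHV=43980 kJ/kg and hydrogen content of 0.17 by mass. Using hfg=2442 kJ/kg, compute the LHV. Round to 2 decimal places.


LHV = HHV - hfg * 9 * H
Water correction = 2442 * 9 * 0.17 = 3736.260 kJ/kg
LHV = 43980 - 3736.260 = 40243.74 kJ/kg


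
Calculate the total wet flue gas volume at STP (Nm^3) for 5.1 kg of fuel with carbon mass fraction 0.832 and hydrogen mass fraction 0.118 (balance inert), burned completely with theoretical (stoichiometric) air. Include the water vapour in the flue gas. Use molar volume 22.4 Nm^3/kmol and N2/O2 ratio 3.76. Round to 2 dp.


Per kg fuel: CO2 = (C/12 kmol)*22.4 = (0.832/12)*22.4 = 1.55307 Nm^3
Per kg fuel: H2O = (H/2 kmol)*22.4 = (0.118/2)*22.4 = 1.32160 Nm^3
O2 needed per kg fuel = C/12 + H/4 = 0.832/12 + 0.118/4 = 0.09883333 kmol
Per kg fuel: N2 = O2*3.76*22.4 = 0.09883333*3.76*22.4 = 8.32414 Nm^3
Total per kg = 1.55307 + 1.32160 + 8.32414 = 11.19881 Nm^3
Total = 11.19881 * 5.1 = 57.11 Nm^3


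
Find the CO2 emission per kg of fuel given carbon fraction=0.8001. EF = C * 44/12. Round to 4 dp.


EF = C_frac * (M_CO2 / M_C)
EF = 0.8001 * (44/12)
EF = 0.8001 * 3.666667 = 2.9337 kg_CO2/kg_fuel


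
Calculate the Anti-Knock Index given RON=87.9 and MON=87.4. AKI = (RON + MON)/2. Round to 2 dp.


AKI = (RON + MON) / 2
AKI = (87.9 + 87.4) / 2
AKI = 175.3 / 2 = 87.65


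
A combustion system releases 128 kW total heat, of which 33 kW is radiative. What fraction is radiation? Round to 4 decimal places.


f_rad = Q_rad / Q_total
f_rad = 33 / 128 = 0.2578


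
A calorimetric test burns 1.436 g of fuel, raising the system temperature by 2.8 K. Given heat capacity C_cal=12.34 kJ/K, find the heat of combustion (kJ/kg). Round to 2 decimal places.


Hc = C_cal * delta_T / m_fuel
Q_released = 12.34 * 2.8 = 34.5520 kJ
m_fuel = 1.436 g = 1.436/1000 kg = 0.001436 kg
Hc = 34.5520 / 0.001436 = 24061.28 kJ/kg


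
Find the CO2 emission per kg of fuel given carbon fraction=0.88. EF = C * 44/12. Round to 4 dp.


EF = C_frac * (M_CO2 / M_C)
EF = 0.88 * (44/12)
EF = 0.88 * 3.666667 = 3.2267 kg_CO2/kg_fuel


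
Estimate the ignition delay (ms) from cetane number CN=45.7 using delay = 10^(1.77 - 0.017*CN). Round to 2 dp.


delay = 10^(1.77 - 0.017*CN)
Exponent = 1.77 - 0.017*45.7 = 0.9931
delay = 10^0.9931 = 9.84 ms


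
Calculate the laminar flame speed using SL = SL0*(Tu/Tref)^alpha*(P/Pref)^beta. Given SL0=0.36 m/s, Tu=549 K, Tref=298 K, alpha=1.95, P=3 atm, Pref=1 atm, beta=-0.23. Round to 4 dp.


SL = SL0 * (Tu/Tref)^alpha * (P/Pref)^beta
T ratio = 549/298 = 1.84228188
(T ratio)^alpha = 1.84228188^1.95 = 3.291883
(P/Pref)^beta = 3^(-0.23) = 0.776716
SL = 0.36 * 3.291883 * 0.776716 = 0.9205 m/s


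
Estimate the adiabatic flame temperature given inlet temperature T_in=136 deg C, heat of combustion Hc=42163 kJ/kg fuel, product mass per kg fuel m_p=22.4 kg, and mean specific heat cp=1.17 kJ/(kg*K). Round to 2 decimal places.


T_ad = T_in + Hc / (m_p * cp)
Denominator = 22.4 * 1.17 = 26.2080
Temperature rise = 42163 / 26.2080 = 1608.78 K
T_ad = 136 + 1608.78 = 1744.78 deg C


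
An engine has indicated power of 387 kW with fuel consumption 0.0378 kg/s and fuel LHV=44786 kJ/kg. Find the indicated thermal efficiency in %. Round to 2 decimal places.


eta_ith = (IP / (mf * LHV)) * 100
Denominator = 0.0378 * 44786 = 1692.9108 kW
eta_ith = (387 / 1692.9108) * 100 = 22.86%


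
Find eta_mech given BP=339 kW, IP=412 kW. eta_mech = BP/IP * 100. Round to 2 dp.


eta_mech = (BP / IP) * 100
Ratio = 339 / 412 = 0.8228
eta_mech = 0.8228 * 100 = 82.28%


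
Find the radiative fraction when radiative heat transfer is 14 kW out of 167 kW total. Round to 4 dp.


f_rad = Q_rad / Q_total
f_rad = 14 / 167 = 0.0838


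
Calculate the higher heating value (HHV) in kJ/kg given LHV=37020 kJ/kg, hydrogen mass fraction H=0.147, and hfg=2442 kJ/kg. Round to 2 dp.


HHV = LHV + hfg * 9 * H
Water addition = 2442 * 9 * 0.147 = 3230.766 kJ/kg
HHV = 37020 + 3230.766 = 40250.77 kJ/kg


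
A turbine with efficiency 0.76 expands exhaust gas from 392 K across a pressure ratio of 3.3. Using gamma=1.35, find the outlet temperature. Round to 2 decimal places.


T_out = T_in * (1 - eta * (1 - PR^(-(gamma-1)/gamma)))
Exponent = -(1.35-1)/1.35 = -0.25925926
PR^exp = 3.3^(-0.25925926) = 0.73378775
Factor = 1 - 0.76*(1 - 0.73378775) = 0.79767869
T_out = 392 * 0.79767869 = 312.69 K


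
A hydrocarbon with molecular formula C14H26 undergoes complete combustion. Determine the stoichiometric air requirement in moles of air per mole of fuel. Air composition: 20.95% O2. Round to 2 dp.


Balanced combustion: C14H26 + 20.5 O2 -> 14 CO2 + 13 H2O
O2 needed = C + H/4 = 14 + 26/4 = 20.50 moles
Air moles = O2 / 0.2095 = 20.50 / 0.2095 = 97.85 moles air


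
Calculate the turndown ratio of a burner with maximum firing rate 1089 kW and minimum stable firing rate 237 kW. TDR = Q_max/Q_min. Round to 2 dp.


TDR = Q_max / Q_min
TDR = 1089 / 237 = 4.59


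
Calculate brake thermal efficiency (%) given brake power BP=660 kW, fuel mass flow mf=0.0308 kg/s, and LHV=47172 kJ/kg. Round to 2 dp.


eta_BTE = (BP / (mf * LHV)) * 100
Denominator = 0.0308 * 47172 = 1452.8976 kW
eta_BTE = (660 / 1452.8976) * 100 = 45.43%


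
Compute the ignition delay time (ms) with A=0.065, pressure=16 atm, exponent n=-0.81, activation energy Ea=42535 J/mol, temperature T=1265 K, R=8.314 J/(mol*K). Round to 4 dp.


tau = A * P^n * exp(Ea/(R*T))
P^n = 16^(-0.81) = 0.10584316
Ea/(R*T) = 42535/(8.314*1265) = 4.044324
exp(Ea/(R*T)) = 57.072566
tau = 0.065 * 0.10584316 * 57.072566 = 0.3926 ms


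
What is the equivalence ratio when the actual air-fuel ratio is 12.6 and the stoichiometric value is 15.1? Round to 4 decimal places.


phi = AFR_stoich / AFR_actual
phi = 15.1 / 12.6 = 1.1984


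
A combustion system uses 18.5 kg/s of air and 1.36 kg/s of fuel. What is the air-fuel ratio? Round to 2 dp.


AFR = m_air / m_fuel
AFR = 18.5 / 1.36 = 13.60


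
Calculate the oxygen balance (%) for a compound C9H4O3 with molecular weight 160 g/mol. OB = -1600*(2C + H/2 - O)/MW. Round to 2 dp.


OB = -1600 * (2C + H/2 - O) / MW
Inner = 2*9 + 4/2 - 3 = 17.00
OB = -1600 * 17.00 / 160 = -170.00%


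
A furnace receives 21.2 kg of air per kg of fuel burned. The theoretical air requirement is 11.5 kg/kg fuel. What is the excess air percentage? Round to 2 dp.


Excess air = actual - stoichiometric = 21.2 - 11.5 = 9.70 kg/kg fuel
Excess air % = (excess / stoich) * 100 = (9.70 / 11.5) * 100 = 84.35%
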